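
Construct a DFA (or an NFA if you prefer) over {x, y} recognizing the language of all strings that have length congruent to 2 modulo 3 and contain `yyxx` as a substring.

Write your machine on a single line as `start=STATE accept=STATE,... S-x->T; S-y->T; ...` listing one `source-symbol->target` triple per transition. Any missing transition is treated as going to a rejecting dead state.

Handle the two conditions separately and then intersect. One (3 states) tracks the input length modulo 3; the other (5 states) tracks whether and how much of `yyxx` has been seen. Each combined state is a pair, one component from each; accept when both components accept.
          x    y  
>  s0     s1   s2 
   s1     s3   s4 
   s2     s3   s5 
   s3     s0   s6 
   s4     s0   s7 
   s5     s8   s7 
   s6     s1   s9 
   s7    s10   s9 
   s8    s11   s2 
   s9    s12   s5 
   s10   s13   s4 
   s11   s13  s13 
   s12   s14   s6 
 * s13   s14  s14 
   s14   s11  s11 
(> = start, * = accepting)

start=s0; accept=s13; s0-x->s1; s0-y->s2; s1-x->s3; s1-y->s4; s2-x->s3; s2-y->s5; s3-x->s0; s3-y->s6; s4-x->s0; s4-y->s7; s5-x->s8; s5-y->s7; s6-x->s1; s6-y->s9; s7-x->s10; s7-y->s9; s8-x->s11; s8-y->s2; s9-x->s12; s9-y->s5; s10-x->s13; s10-y->s4; s11-x->s13; s11-y->s13; s12-x->s14; s12-y->s6; s13-x->s14; s13-y->s14; s14-x->s11; s14-y->s11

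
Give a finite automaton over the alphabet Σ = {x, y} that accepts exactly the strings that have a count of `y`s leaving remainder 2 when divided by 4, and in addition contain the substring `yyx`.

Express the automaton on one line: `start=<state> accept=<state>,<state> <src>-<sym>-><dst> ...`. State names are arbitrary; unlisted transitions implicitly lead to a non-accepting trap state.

Run two small machines in parallel and take their product. One (4 states) tracks the count of `y`s modulo 4; the other (4 states) tracks whether and how much of `yyx` has been seen. Each combined state is a pair, one component from each; accept when both components accept.
       x  y 
>  A   A  B 
   B   C  D 
   C   C  E 
   D   F  G 
   E   H  G 
 * F   F  I 
   G   I  J 
   H   H  K 
   I   I  L 
   J   L  M 
   K   N  J 
   L   L  O 
   M   O  D 
   N   N  P 
   O   O  F 
   P   A  M 
(> = start, * = accepting)

start=A accept=F A-x->A A-y->B B-x->C B-y->D C-x->C C-y->E D-x->F D-y->G E-x->H E-y->G F-x->F F-y->I G-x->I G-y->J H-x->H H-y->K I-x->I I-y->L J-x->L J-y->M K-x->N K-y->J L-x->L L-y->O M-x->O M-y->D N-x->N N-y->P O-x->O O-y->F P-x->A P-y->M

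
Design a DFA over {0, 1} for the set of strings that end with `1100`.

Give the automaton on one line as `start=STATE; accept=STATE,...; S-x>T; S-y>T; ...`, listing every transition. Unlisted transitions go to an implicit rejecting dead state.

Let each state record the length of the longest suffix of the input read so far that is also a prefix of `1100`. q1 means the last symbol is `1`; q2 means the last 2 symbols are `11`; q3 means the last 3 symbols are `110`; q4 means the last 4 symbols are `1100`. Accept only at q4, where the string currently ends in `1100`.
        0   1  
>  q0   q0  q1 
   q1   q0  q2 
   q2   q3  q2 
   q3   q4  q1 
 * q4   q0  q1 
(> = start, * = accepting)

start=q0; accept=q4; q0-0>q0; q0-1>q1; q1-0>q0; q1-1>q2; q2-0>q3; q2-1>q2; q3-0>q4; q3-1>q1; q4-0>q0; q4-1>q1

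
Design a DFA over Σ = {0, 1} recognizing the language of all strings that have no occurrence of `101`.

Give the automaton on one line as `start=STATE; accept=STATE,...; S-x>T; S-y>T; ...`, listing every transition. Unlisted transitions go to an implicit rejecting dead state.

start=q0; accept=q0,q1,q2; q0-0>q0; q0-1>q1; q1-0>q2; q1-1>q1; q2-0>q0; q2-1>q3; q3-0>q3; q3-1>q3

This is the complement of 'contains `101`'. Use the same substring-matching states — q0 through q3 holding how much of `101` has just been matched — but flip the accepting set: everything except the trap q3 accepts.
A 4-state machine:
        0   1  
>* q0   q0  q1 
 * q1   q2  q1 
 * q2   q0  q3 
   q3   q3  q3 
(> = start, * = accepting)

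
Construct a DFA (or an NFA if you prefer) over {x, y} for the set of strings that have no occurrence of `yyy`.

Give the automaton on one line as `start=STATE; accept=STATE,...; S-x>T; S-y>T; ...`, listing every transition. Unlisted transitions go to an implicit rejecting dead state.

start=A; accept=A,B,C; A-x>A; A-y>B; B-x>A; B-y>C; C-x>A; C-y>D; D-x>D; D-y>D

This is the complement of 'contains `yyy`'. Use the same substring-matching states — A through D holding how much of `yyy` has just been matched — but flip the accepting set: everything except the trap D accepts.
With 4 states:
       x  y 
>* A   A  B 
 * B   A  C 
 * C   A  D 
   D   D  D 
(> = start, * = accepting)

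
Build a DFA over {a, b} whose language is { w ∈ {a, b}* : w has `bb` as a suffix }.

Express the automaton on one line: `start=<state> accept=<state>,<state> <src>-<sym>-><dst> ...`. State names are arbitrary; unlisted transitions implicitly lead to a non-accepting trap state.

start=q0 accept=q2 q0-a->q0 q0-b->q1 q1-a->q0 q1-b->q2 q2-a->q0 q2-b->q2

Remember how much of `bb` the current input suffix matches. State q0 means no match yet; q1 means the last symbol is `b`; q2 means the last 2 symbols are `bb`. Only q2 accepts. On a mismatch, fall back to the longest proper suffix that is still a prefix of `bb`.
A 3-state machine:
        a   b  
>  q0   q0  q1 
   q1   q0  q2 
 * q2   q0  q2 
(> = start, * = accepting)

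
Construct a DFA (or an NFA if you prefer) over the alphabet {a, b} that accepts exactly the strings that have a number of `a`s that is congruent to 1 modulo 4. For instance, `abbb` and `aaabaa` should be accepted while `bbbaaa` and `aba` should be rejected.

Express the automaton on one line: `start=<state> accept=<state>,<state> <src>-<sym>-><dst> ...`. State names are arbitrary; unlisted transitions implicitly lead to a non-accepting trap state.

The only thing that matters is how many `a`s have appeared, reduced mod 4. Use one state per residue: S0 for 0, …, S3 for 3. Reading `a` moves to the next residue; anything else stays put. S1 is accepting.
        a   b  
>  S0   S1  S0 
 * S1   S2  S1 
   S2   S3  S2 
   S3   S0  S3 
(> = start, * = accepting)

start=S0 accept=S1 S0-a->S1 S0-b->S0 S1-a->S2 S1-b->S1 S2-a->S3 S2-b->S2 S3-a->S0 S3-b->S3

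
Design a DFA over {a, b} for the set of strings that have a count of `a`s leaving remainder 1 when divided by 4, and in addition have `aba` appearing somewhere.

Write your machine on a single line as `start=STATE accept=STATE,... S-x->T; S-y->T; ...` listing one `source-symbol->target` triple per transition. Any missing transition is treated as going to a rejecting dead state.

Run two small machines in parallel and take their product. One (4 states) tracks the count of `a`s modulo 4; the other (4 states) tracks whether and how much of `aba` has been seen. Each combined state is a pair, one component from each; accept when both components accept.
With 16 states:
          a    b  
>  q0     q1   q0 
   q1     q2   q3 
   q2     q4   q5 
   q3     q6   q7 
   q4     q8   q9 
   q5    q10  q11 
   q6    q10   q6 
   q7     q2   q7 
   q8     q1  q12 
   q9    q13  q14 
   q10   q13  q10 
   q11    q4  q11 
   q12   q15   q0 
   q13   q15  q13 
   q14    q8  q14 
 * q15    q6  q15 
(> = start, * = accepting)

start=q0; accept=q15; q0-a->q1; q0-b->q0; q1-a->q2; q1-b->q3; q2-a->q4; q2-b->q5; q3-a->q6; q3-b->q7; q4-a->q8; q4-b->q9; q5-a->q10; q5-b->q11; q6-a->q10; q6-b->q6; q7-a->q2; q7-b->q7; q8-a->q1; q8-b->q12; q9-a->q13; q9-b->q14; q10-a->q13; q10-b->q10; q11-a->q4; q11-b->q11; q12-a->q15; q12-b->q0; q13-a->q15; q13-b->q13; q14-a->q8; q14-b->q14; q15-a->q6; q15-b->q15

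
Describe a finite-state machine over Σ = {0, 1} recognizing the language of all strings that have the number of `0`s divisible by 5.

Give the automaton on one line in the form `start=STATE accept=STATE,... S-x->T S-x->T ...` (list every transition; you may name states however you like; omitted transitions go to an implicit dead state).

start=A accept=A A-0->B A-1->A B-0->C B-1->B C-0->D C-1->C D-0->E D-1->D E-0->A E-1->E

Keep the running count of `0`s modulo 5: each `0` advances along the cycle A → B → C → D → E → A while other symbols loop. Accept at A.
5 states suffice.
       0  1 
>* A   B  A 
   B   C  B 
   C   D  C 
   D   E  D 
   E   A  E 
(> = start, * = accepting)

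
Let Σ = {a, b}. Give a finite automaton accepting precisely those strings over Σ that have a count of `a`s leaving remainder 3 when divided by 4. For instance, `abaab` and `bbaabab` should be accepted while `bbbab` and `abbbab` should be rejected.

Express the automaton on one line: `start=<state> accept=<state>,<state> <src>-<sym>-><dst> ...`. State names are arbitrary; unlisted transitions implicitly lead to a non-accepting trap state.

Keep the running count of `a`s modulo 4: each `a` advances along the cycle s0 → s1 → s2 → s3 → s0 while other symbols loop. Accept at s3.
        a   b  
>  s0   s1  s0 
   s1   s2  s1 
   s2   s3  s2 
 * s3   s0  s3 
(> = start, * = accepting)

start=s0 accept=s3 s0-a->s1 s0-b->s0 s1-a->s2 s1-b->s1 s2-a->s3 s2-b->s2 s3-a->s0 s3-b->s3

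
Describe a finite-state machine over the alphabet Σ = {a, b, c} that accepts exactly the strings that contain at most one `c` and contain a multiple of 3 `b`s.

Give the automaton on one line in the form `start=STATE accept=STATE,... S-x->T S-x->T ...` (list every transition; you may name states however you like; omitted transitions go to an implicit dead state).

Build one automaton per condition and run them in lockstep. The first has 3 states tracking the count of `c`s, saturating at 2; the second has 3 states tracking the count of `b`s modulo 3. A product state is a pair (one from each), accepting exactly when both do.
With 9 states:
        a   b   c  
>* q0   q0  q1  q2 
   q1   q1  q3  q4 
 * q2   q2  q4  q5 
   q3   q3  q0  q6 
   q4   q4  q6  q7 
   q5   q5  q7  q5 
   q6   q6  q2  q8 
   q7   q7  q8  q7 
   q8   q8  q5  q8 
(> = start, * = accepting)

start=q0 accept=q0,q2 q0-a->q0 q0-b->q1 q0-c->q2 q1-a->q1 q1-b->q3 q1-c->q4 q2-a->q2 q2-b->q4 q2-c->q5 q3-a->q3 q3-b->q0 q3-c->q6 q4-a->q4 q4-b->q6 q4-c->q7 q5-a->q5 q5-b->q7 q5-c->q5 q6-a->q6 q6-b->q2 q6-c->q8 q7-a->q7 q7-b->q8 q7-c->q7 q8-a->q8 q8-b->q5 q8-c->q8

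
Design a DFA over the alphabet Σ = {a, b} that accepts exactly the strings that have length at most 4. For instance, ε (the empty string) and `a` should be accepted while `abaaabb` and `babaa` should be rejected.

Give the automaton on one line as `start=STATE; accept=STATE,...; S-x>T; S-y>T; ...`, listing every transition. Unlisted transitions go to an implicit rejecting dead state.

start=q0; accept=q0,q1,q2,q3,q4; q0-a>q1; q0-b>q1; q1-a>q2; q1-b>q2; q2-a>q3; q2-b>q3; q3-a>q4; q3-b>q4; q4-a>q5; q4-b>q5; q5-a>q5; q5-b>q5

Count input length up to 5: every symbol moves from q0 toward q5, which means 'more than 4' and absorbs. Accept from {q0, q1, q2, q3, q4}.
A 6-state machine:
        a   b  
>* q0   q1  q1 
 * q1   q2  q2 
 * q2   q3  q3 
 * q3   q4  q4 
 * q4   q5  q5 
   q5   q5  q5 
(> = start, * = accepting)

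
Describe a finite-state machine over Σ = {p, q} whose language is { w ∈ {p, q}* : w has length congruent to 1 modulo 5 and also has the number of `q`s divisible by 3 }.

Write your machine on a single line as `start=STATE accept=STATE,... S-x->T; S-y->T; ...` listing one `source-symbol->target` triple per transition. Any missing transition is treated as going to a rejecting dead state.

start=S0; accept=S1; S0-p->S1; S0-q->S2; S1-p->S3; S1-q->S4; S2-p->S4; S2-q->S5; S3-p->S6; S3-q->S7; S4-p->S7; S4-q->S8; S5-p->S8; S5-q->S6; S6-p->S9; S6-q->S10; S7-p->S10; S7-q->S11; S8-p->S11; S8-q->S9; S9-p->S0; S9-q->S12; S10-p->S12; S10-q->S13; S11-p->S13; S11-q->S0; S12-p->S2; S12-q->S14; S13-p->S14; S13-q->S1; S14-p->S5; S14-q->S3

Run two small machines in parallel and take their product. One (5 states) tracks the input length modulo 5; the other (3 states) tracks the count of `q`s modulo 3. Each combined state is a pair, one component from each; accept when both components accept.
15 states suffice.
          p    q  
>  S0     S1   S2 
 * S1     S3   S4 
   S2     S4   S5 
   S3     S6   S7 
   S4     S7   S8 
   S5     S8   S6 
   S6     S9  S10 
   S7    S10  S11 
   S8    S11   S9 
   S9     S0  S12 
   S10   S12  S13 
   S11   S13   S0 
   S12    S2  S14 
   S13   S14   S1 
   S14    S5   S3 
(> = start, * = accepting)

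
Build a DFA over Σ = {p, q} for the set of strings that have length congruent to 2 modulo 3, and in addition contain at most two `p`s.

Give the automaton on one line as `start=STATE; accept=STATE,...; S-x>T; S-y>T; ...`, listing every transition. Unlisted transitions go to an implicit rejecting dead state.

start=S0; accept=S3,S4,S5; S0-p>S1; S0-q>S2; S1-p>S3; S1-q>S4; S2-p>S4; S2-q>S5; S3-p>S6; S3-q>S7; S4-p>S7; S4-q>S8; S5-p>S8; S5-q>S0; S6-p>S9; S6-q>S9; S7-p>S9; S7-q>S10; S8-p>S10; S8-q>S1; S9-p>S11; S9-q>S11; S10-p>S11; S10-q>S3; S11-p>S6; S11-q>S6

Handle the two conditions separately and then intersect. The first has 3 states tracking the input length modulo 3; the second has 4 states tracking the count of `p`s, saturating at 3. A product state is a pair (one from each), accepting exactly when both do.
A 12-state machine:
          p    q  
>  S0     S1   S2 
   S1     S3   S4 
   S2     S4   S5 
 * S3     S6   S7 
 * S4     S7   S8 
 * S5     S8   S0 
   S6     S9   S9 
   S7     S9  S10 
   S8    S10   S1 
   S9    S11  S11 
   S10   S11   S3 
   S11    S6   S6 
(> = start, * = accepting)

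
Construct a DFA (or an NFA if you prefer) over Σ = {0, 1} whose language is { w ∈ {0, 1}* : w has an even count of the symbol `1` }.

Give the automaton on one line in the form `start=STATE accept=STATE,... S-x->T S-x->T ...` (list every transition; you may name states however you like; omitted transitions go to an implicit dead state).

start=A accept=A A-0->A A-1->B B-0->B B-1->A

Keep the running count of `1`s modulo 2: each `1` advances along the cycle A → B → A while other symbols loop. Accept at A.
A 2-state machine:
       0  1 
>* A   A  B 
   B   B  A 
(> = start, * = accepting)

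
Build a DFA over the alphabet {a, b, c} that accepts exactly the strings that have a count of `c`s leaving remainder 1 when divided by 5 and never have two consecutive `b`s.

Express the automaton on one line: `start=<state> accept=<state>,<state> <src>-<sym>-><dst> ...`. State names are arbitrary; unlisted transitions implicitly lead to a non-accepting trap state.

start=q0 accept=q2,q4 q0-a->q0 q0-b->q1 q0-c->q2 q1-a->q0 q1-b->q3 q1-c->q2 q2-a->q2 q2-b->q4 q2-c->q5 q3-a->q3 q3-b->q3 q3-c->q3 q4-a->q2 q4-b->q3 q4-c->q5 q5-a->q5 q5-b->q6 q5-c->q7 q6-a->q5 q6-b->q3 q6-c->q7 q7-a->q7 q7-b->q8 q7-c->q9 q8-a->q7 q8-b->q3 q8-c->q9 q9-a->q9 q9-b->q10 q9-c->q0 q10-a->q9 q10-b->q3 q10-c->q0

Build one automaton per condition and run them in lockstep. One (5 states) tracks the count of `c`s modulo 5; the other (3 states) tracks partial matches of the forbidden pattern `bb`. Each combined state is a pair, one component from each; accept when both components accept. After merging equivalent states the machine shrinks.
11 states suffice.
          a    b    c  
>  q0     q0   q1   q2 
   q1     q0   q3   q2 
 * q2     q2   q4   q5 
   q3     q3   q3   q3 
 * q4     q2   q3   q5 
   q5     q5   q6   q7 
   q6     q5   q3   q7 
   q7     q7   q8   q9 
   q8     q7   q3   q9 
   q9     q9  q10   q0 
   q10    q9   q3   q0 
(> = start, * = accepting)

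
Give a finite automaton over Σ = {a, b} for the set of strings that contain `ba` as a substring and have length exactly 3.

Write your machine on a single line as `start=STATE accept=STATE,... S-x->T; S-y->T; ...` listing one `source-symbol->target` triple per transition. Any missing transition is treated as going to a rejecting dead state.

Build one automaton per condition and run them in lockstep. One (3 states) tracks whether and how much of `ba` has been seen; the other (5 states) tracks the input length, saturating at 4. Each combined state is a pair, one component from each; accept when both components accept. Equivalent product states are then merged.
7 states suffice.
        a   b  
>  q0   q1  q2 
   q1   q3  q4 
   q2   q5  q4 
   q3   q3  q3 
   q4   q6  q3 
   q5   q6  q6 
 * q6   q3  q3 
(> = start, * = accepting)

start=q0; accept=q6; q0-a->q1; q0-b->q2; q1-a->q3; q1-b->q4; q2-a->q5; q2-b->q4; q3-a->q3; q3-b->q3; q4-a->q6; q4-b->q3; q5-a->q6; q5-b->q6; q6-a->q3; q6-b->q3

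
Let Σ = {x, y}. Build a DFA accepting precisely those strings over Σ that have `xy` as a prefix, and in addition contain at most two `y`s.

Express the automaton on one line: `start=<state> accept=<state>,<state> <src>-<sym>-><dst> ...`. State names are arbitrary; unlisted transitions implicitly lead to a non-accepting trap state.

start=S0 accept=S4,S6 S0-x->S1 S0-y->S2 S1-x->S3 S1-y->S4 S2-x->S2 S2-y->S5 S3-x->S3 S3-y->S2 S4-x->S4 S4-y->S6 S5-x->S5 S5-y->S7 S6-x->S6 S6-y->S8 S7-x->S7 S7-y->S7 S8-x->S8 S8-y->S8

Run two small machines in parallel and take their product. One (4 states) tracks whether the input so far still matches the prefix `xy`; the other (4 states) tracks the count of `y`s, saturating at 3. Each combined state is a pair, one component from each; accept when both components accept.
        x   y  
>  S0   S1  S2 
   S1   S3  S4 
   S2   S2  S5 
   S3   S3  S2 
 * S4   S4  S6 
   S5   S5  S7 
 * S6   S6  S8 
   S7   S7  S7 
   S8   S8  S8 
(> = start, * = accepting)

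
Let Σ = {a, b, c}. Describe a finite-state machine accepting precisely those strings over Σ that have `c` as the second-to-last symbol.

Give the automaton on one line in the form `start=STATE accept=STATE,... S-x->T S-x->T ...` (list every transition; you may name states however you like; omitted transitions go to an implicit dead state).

start=q0 accept=q10,q11,q12 q0-a->q1 q0-b->q2 q0-c->q3 q1-a->q4 q1-b->q5 q1-c->q6 q2-a->q7 q2-b->q8 q2-c->q9 q3-a->q10 q3-b->q11 q3-c->q12 q4-a->q4 q4-b->q5 q4-c->q6 q5-a->q7 q5-b->q8 q5-c->q9 q6-a->q10 q6-b->q11 q6-c->q12 q7-a->q4 q7-b->q5 q7-c->q6 q8-a->q7 q8-b->q8 q8-c->q9 q9-a->q10 q9-b->q11 q9-c->q12 q10-a->q4 q10-b->q5 q10-c->q6 q11-a->q7 q11-b->q8 q11-c->q9 q12-a->q10 q12-b->q11 q12-c->q12

A DFA must remember the last 2 symbols (since which symbol is second-to-last isn't known until the input ends). Use one state per possible window of the last ≤2 symbols; accept from those whose window starts with `c`.
13 states suffice.
          a    b    c  
>  q0     q1   q2   q3 
   q1     q4   q5   q6 
   q2     q7   q8   q9 
   q3    q10  q11  q12 
   q4     q4   q5   q6 
   q5     q7   q8   q9 
   q6    q10  q11  q12 
   q7     q4   q5   q6 
   q8     q7   q8   q9 
   q9    q10  q11  q12 
 * q10    q4   q5   q6 
 * q11    q7   q8   q9 
 * q12   q10  q11  q12 
(> = start, * = accepting)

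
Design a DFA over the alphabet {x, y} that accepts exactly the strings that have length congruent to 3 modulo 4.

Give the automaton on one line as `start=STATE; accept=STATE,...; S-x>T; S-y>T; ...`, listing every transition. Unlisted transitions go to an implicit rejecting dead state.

Only the length mod 4 matters, so use a 4-cycle: from any state, every input symbol moves to the next state, wrapping D back to A. Mark D accepting.
       x  y 
>  A   B  B 
   B   C  C 
   C   D  D 
 * D   A  A 
(> = start, * = accepting)

start=A; accept=D; A-x>B; A-y>B; B-x>C; B-y>C; C-x>D; C-y>D; D-x>A; D-y>A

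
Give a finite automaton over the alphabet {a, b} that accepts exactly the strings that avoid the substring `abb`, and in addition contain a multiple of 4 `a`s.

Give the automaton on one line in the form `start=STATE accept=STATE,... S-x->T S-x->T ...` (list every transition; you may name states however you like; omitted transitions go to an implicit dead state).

Build one automaton per condition and run them in lockstep. One (4 states) tracks partial matches of the forbidden pattern `abb`; the other (4 states) tracks the count of `a`s modulo 4. Each combined state is a pair, one component from each; accept when both components accept. After merging equivalent states the machine shrinks.
10 states suffice.
        a   b  
>* S0   S1  S0 
   S1   S2  S3 
   S2   S4  S5 
   S3   S2  S6 
   S4   S7  S8 
   S5   S4  S6 
   S6   S6  S6 
 * S7   S1  S9 
   S8   S7  S6 
 * S9   S1  S6 
(> = start, * = accepting)

start=S0 accept=S0,S7,S9 S0-a->S1 S0-b->S0 S1-a->S2 S1-b->S3 S2-a->S4 S2-b->S5 S3-a->S2 S3-b->S6 S4-a->S7 S4-b->S8 S5-a->S4 S5-b->S6 S6-a->S6 S6-b->S6 S7-a->S1 S7-b->S9 S8-a->S7 S8-b->S6 S9-a->S1 S9-b->S6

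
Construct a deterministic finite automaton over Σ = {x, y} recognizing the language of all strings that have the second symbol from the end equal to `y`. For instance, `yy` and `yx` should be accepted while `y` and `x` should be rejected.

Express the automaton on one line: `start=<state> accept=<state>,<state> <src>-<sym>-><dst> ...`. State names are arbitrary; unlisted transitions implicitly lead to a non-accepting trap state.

Because acceptance depends on a position counted from the end, the machine has to buffer the most recent 2 symbols. Make each state the string of the last up-to-2 symbols read; on input `x` shift the window left and append `x`. Accept when the buffered window has length 2 and begins with `y`.
With 7 states:
        x   y  
>  S0   S1  S2 
   S1   S3  S4 
   S2   S5  S6 
   S3   S3  S4 
   S4   S5  S6 
 * S5   S3  S4 
 * S6   S5  S6 
(> = start, * = accepting)

start=S0 accept=S5,S6 S0-x->S1 S0-y->S2 S1-x->S3 S1-y->S4 S2-x->S5 S2-y->S6 S3-x->S3 S3-y->S4 S4-x->S5 S4-y->S6 S5-x->S3 S5-y->S4 S6-x->S5 S6-y->S6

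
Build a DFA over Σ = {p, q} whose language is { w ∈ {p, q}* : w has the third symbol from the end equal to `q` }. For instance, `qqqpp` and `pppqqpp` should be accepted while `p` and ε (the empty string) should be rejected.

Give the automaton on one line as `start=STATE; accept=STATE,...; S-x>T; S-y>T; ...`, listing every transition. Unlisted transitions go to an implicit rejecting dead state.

Because acceptance depends on a position counted from the end, the machine has to buffer the most recent 3 symbols. Make each state the string of the last up-to-3 symbols read; on input `x` shift the window left and append `x`. Accept when the buffered window has length 3 and begins with `q`.
With 15 states:
          p    q  
>  s0     s1   s2 
   s1     s3   s4 
   s2     s5   s6 
   s3     s7   s8 
   s4     s9  s10 
   s5    s11  s12 
   s6    s13  s14 
   s7     s7   s8 
   s8     s9  s10 
   s9    s11  s12 
   s10   s13  s14 
 * s11    s7   s8 
 * s12    s9  s10 
 * s13   s11  s12 
 * s14   s13  s14 
(> = start, * = accepting)

start=s0; accept=s11,s12,s13,s14; s0-p>s1; s0-q>s2; s1-p>s3; s1-q>s4; s2-p>s5; s2-q>s6; s3-p>s7; s3-q>s8; s4-p>s9; s4-q>s10; s5-p>s11; s5-q>s12; s6-p>s13; s6-q>s14; s7-p>s7; s7-q>s8; s8-p>s9; s8-q>s10; s9-p>s11; s9-q>s12; s10-p>s13; s10-q>s14; s11-p>s7; s11-q>s8; s12-p>s9; s12-q>s10; s13-p>s11; s13-q>s12; s14-p>s13; s14-q>s14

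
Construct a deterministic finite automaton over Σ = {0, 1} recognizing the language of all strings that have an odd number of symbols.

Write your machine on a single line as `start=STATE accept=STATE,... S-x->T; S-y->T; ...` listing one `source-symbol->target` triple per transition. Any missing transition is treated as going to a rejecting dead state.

Only the length mod 2 matters, so use a 2-cycle: from any state, every input symbol moves to the next state, wrapping B back to A. Mark B accepting.
2 states suffice.
       0  1 
>  A   B  B 
 * B   A  A 
(> = start, * = accepting)

start=A; accept=B; A-0->B; A-1->B; B-0->A; B-1->A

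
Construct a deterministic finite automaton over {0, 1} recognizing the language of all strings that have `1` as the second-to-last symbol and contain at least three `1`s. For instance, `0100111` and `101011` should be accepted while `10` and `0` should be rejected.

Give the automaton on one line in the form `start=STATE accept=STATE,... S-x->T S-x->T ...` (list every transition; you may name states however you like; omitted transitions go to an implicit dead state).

Run two small machines in parallel and take their product. One (7 states) tracks the last 2 symbols read; the other (5 states) tracks the count of `1`s, saturating at 4. Each combined state is a pair, one component from each; accept when both components accept. After merging equivalent states the machine shrinks.
7 states suffice.
        0   1  
>  S0   S0  S1 
   S1   S1  S2 
   S2   S3  S4 
   S3   S3  S5 
 * S4   S6  S4 
   S5   S6  S4 
 * S6   S3  S5 
(> = start, * = accepting)

start=S0 accept=S4,S6 S0-0->S0 S0-1->S1 S1-0->S1 S1-1->S2 S2-0->S3 S2-1->S4 S3-0->S3 S3-1->S5 S4-0->S6 S4-1->S4 S5-0->S6 S5-1->S4 S6-0->S3 S6-1->S5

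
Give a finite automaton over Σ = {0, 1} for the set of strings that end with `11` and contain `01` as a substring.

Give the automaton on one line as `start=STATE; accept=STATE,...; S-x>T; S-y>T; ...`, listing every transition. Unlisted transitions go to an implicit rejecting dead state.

start=q0; accept=q3; q0-0>q1; q0-1>q0; q1-0>q1; q1-1>q2; q2-0>q1; q2-1>q3; q3-0>q1; q3-1>q3

Run two small machines in parallel and take their product. The first has 3 states tracking how much of the suffix `11` has currently been matched; the second has 3 states tracking whether and how much of `01` has been seen. A product state is a pair (one from each), accepting exactly when both do. After merging equivalent states the machine shrinks.
With 4 states:
        0   1  
>  q0   q1  q0 
   q1   q1  q2 
   q2   q1  q3 
 * q3   q1  q3 
(> = start, * = accepting)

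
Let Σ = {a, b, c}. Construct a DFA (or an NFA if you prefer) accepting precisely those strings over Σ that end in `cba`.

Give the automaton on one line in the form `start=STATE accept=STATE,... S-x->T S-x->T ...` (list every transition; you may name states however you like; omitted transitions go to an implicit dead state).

start=S0 accept=S3 S0-a->S0 S0-b->S0 S0-c->S1 S1-a->S0 S1-b->S2 S1-c->S1 S2-a->S3 S2-b->S0 S2-c->S1 S3-a->S0 S3-b->S0 S3-c->S1

Remember how much of `cba` the current input suffix matches. State S0 means no match yet; S1 means the last symbol is `c`; S2 means the last 2 symbols are `cb`; S3 means the last 3 symbols are `cba`. Only S3 accepts. On a mismatch, fall back to the longest proper suffix that is still a prefix of `cba`.
With 4 states:
        a   b   c  
>  S0   S0  S0  S1 
   S1   S0  S2  S1 
   S2   S3  S0  S1 
 * S3   S0  S0  S1 
(> = start, * = accepting)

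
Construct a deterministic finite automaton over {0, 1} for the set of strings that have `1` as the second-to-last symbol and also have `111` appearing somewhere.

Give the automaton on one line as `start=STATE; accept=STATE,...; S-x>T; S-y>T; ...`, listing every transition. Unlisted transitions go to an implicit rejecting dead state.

Build one automaton per condition and run them in lockstep. The first has 7 states tracking the last 2 symbols read; the second has 4 states tracking whether and how much of `111` has been seen. A product state is a pair (one from each), accepting exactly when both do.
An 11-state machine:
          0    1  
>  q0     q1   q2 
   q1     q3   q4 
   q2     q5   q6 
   q3     q3   q4 
   q4     q5   q6 
   q5     q3   q4 
   q6     q5   q7 
 * q7     q8   q7 
 * q8     q9  q10 
   q9     q9  q10 
   q10    q8   q7 
(> = start, * = accepting)

start=q0; accept=q7,q8; q0-0>q1; q0-1>q2; q1-0>q3; q1-1>q4; q2-0>q5; q2-1>q6; q3-0>q3; q3-1>q4; q4-0>q5; q4-1>q6; q5-0>q3; q5-1>q4; q6-0>q5; q6-1>q7; q7-0>q8; q7-1>q7; q8-0>q9; q8-1>q10; q9-0>q9; q9-1>q10; q10-0>q8; q10-1>q7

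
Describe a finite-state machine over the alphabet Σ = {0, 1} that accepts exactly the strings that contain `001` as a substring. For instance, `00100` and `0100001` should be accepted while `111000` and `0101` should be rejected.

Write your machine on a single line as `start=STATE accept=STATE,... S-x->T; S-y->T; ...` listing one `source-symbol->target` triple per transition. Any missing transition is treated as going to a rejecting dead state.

start=q0; accept=q3; q0-0->q1; q0-1->q0; q1-0->q2; q1-1->q0; q2-0->q2; q2-1->q3; q3-0->q3; q3-1->q3

Track how much of `001` has been matched so far: state q0 is no progress, q3 is the absorbing accept state reached once `001` has occurred. Intermediate states record partial matches; on a mismatch, fall back to the longest reusable overlap.
With 4 states:
        0   1  
>  q0   q1  q0 
   q1   q2  q0 
   q2   q2  q3 
 * q3   q3  q3 
(> = start, * = accepting)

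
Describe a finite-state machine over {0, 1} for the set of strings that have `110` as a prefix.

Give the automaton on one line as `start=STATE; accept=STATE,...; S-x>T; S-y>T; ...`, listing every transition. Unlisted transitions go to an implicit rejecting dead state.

Walk along `110` while the input agrees: from s0 take `1` to s1, and so on. Any deviation drops to the rejecting sink s4. Once s3 is reached the prefix is confirmed and every continuation is accepted.
5 states suffice.
        0   1  
>  s0   s4  s1 
   s1   s4  s2 
   s2   s3  s4 
 * s3   s3  s3 
   s4   s4  s4 
(> = start, * = accepting)

start=s0; accept=s3; s0-0>s4; s0-1>s1; s1-0>s4; s1-1>s2; s2-0>s3; s2-1>s4; s3-0>s3; s3-1>s3; s4-0>s4; s4-1>s4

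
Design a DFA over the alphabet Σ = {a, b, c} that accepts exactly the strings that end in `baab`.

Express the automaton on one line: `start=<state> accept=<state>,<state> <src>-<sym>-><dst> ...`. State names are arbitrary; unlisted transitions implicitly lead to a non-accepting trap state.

Remember how much of `baab` the current input suffix matches. State S0 means no match yet; S1 means the last symbol is `b`; S2 means the last 2 symbols are `ba`; S3 means the last 3 symbols are `baa`; S4 means the last 4 symbols are `baab`. Only S4 accepts. On a mismatch, fall back to the longest proper suffix that is still a prefix of `baab`.
With 5 states:
        a   b   c  
>  S0   S0  S1  S0 
   S1   S2  S1  S0 
   S2   S3  S1  S0 
   S3   S0  S4  S0 
 * S4   S2  S1  S0 
(> = start, * = accepting)

start=S0 accept=S4 S0-a->S0 S0-b->S1 S0-c->S0 S1-a->S2 S1-b->S1 S1-c->S0 S2-a->S3 S2-b->S1 S2-c->S0 S3-a->S0 S3-b->S4 S3-c->S0 S4-a->S2 S4-b->S1 S4-c->S0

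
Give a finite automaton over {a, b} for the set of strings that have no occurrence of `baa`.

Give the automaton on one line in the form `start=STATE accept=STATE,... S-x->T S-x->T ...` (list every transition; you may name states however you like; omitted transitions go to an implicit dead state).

start=s0 accept=s0,s1,s2 s0-a->s0 s0-b->s1 s1-a->s2 s1-b->s1 s2-a->s3 s2-b->s1 s3-a->s3 s3-b->s3

This is the complement of 'contains `baa`'. Use the same substring-matching states — s0 through s3 holding how much of `baa` has just been matched — but flip the accepting set: everything except the trap s3 accepts.
4 states suffice.
        a   b  
>* s0   s0  s1 
 * s1   s2  s1 
 * s2   s3  s1 
   s3   s3  s3 
(> = start, * = accepting)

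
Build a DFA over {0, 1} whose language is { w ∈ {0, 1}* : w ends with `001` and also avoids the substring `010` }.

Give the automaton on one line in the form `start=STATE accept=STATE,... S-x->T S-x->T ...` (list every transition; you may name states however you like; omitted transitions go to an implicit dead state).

Build one automaton per condition and run them in lockstep. One (4 states) tracks how much of the suffix `001` has currently been matched; the other (4 states) tracks partial matches of the forbidden pattern `010`. Each combined state is a pair, one component from each; accept when both components accept.
A 9-state machine:
       0  1 
>  A   B  A 
   B   C  D 
   C   C  E 
   D   F  A 
 * E   F  A 
   F   G  H 
   G   G  I 
   H   F  H 
   I   F  H 
(> = start, * = accepting)

start=A accept=E A-0->B A-1->A B-0->C B-1->D C-0->C C-1->E D-0->F D-1->A E-0->F E-1->A F-0->G F-1->H G-0->G G-1->I H-0->F H-1->H I-0->F I-1->H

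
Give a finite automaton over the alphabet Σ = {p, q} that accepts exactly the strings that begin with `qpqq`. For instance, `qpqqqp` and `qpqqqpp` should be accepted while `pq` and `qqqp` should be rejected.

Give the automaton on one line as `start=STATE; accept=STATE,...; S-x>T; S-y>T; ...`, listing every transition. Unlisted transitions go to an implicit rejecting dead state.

start=A; accept=E; A-p>F; A-q>B; B-p>C; B-q>F; C-p>F; C-q>D; D-p>F; D-q>E; E-p>E; E-q>E; F-p>F; F-q>F

Walk along `qpqq` while the input agrees: from A take `q` to B, and so on. Any deviation drops to the rejecting sink F. Once E is reached the prefix is confirmed and every continuation is accepted.
A 6-state machine:
       p  q 
>  A   F  B 
   B   C  F 
   C   F  D 
   D   F  E 
 * E   E  E 
   F   F  F 
(> = start, * = accepting)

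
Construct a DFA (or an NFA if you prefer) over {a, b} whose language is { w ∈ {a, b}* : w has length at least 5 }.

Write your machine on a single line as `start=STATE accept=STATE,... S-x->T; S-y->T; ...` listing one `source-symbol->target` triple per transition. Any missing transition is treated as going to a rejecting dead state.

Count input length up to 6: every symbol moves from s0 toward s6, which means 'more than 5' and absorbs. Accept from {s5, s6}.
A 7-state machine:
        a   b  
>  s0   s1  s1 
   s1   s2  s2 
   s2   s3  s3 
   s3   s4  s4 
   s4   s5  s5 
 * s5   s6  s6 
 * s6   s6  s6 
(> = start, * = accepting)

start=s0; accept=s5,s6; s0-a->s1; s0-b->s1; s1-a->s2; s1-b->s2; s2-a->s3; s2-b->s3; s3-a->s4; s3-b->s4; s4-a->s5; s4-b->s5; s5-a->s6; s5-b->s6; s6-a->s6; s6-b->s6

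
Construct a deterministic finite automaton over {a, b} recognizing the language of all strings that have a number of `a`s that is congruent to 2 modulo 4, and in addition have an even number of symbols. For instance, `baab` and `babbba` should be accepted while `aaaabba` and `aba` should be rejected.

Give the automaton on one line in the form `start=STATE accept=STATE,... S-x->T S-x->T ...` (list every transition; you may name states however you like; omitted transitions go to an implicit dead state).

Build one automaton per condition and run them in lockstep. The first has 4 states tracking the count of `a`s modulo 4; the second has 2 states tracking the input length modulo 2. A product state is a pair (one from each), accepting exactly when both do.
        a   b  
>  q0   q1  q2 
   q1   q3  q4 
   q2   q4  q0 
 * q3   q5  q6 
   q4   q6  q1 
   q5   q0  q7 
   q6   q7  q3 
   q7   q2  q5 
(> = start, * = accepting)

start=q0 accept=q3 q0-a->q1 q0-b->q2 q1-a->q3 q1-b->q4 q2-a->q4 q2-b->q0 q3-a->q5 q3-b->q6 q4-a->q6 q4-b->q1 q5-a->q0 q5-b->q7 q6-a->q7 q6-b->q3 q7-a->q2 q7-b->q5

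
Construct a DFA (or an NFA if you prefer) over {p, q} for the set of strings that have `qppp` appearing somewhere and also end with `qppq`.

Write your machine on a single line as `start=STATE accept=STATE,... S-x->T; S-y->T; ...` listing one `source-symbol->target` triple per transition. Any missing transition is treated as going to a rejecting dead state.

Run two small machines in parallel and take their product. The first has 5 states tracking whether and how much of `qppp` has been seen; the second has 5 states tracking how much of the suffix `qppq` has currently been matched. A product state is a pair (one from each), accepting exactly when both do. Equivalent product states are then merged.
A 9-state machine:
        p   q  
>  S0   S0  S1 
   S1   S2  S1 
   S2   S3  S1 
   S3   S4  S1 
   S4   S4  S5 
   S5   S6  S5 
   S6   S7  S5 
   S7   S4  S8 
 * S8   S6  S5 
(> = start, * = accepting)

start=S0; accept=S8; S0-p->S0; S0-q->S1; S1-p->S2; S1-q->S1; S2-p->S3; S2-q->S1; S3-p->S4; S3-q->S1; S4-p->S4; S4-q->S5; S5-p->S6; S5-q->S5; S6-p->S7; S6-q->S5; S7-p->S4; S7-q->S8; S8-p->S6; S8-q->S5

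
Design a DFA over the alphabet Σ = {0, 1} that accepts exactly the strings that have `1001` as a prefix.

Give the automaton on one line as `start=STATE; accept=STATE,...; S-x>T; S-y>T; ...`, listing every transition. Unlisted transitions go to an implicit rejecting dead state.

start=s0; accept=s4; s0-0>s5; s0-1>s1; s1-0>s2; s1-1>s5; s2-0>s3; s2-1>s5; s3-0>s5; s3-1>s4; s4-0>s4; s4-1>s4; s5-0>s5; s5-1>s5

Walk along `1001` while the input agrees: from s0 take `1` to s1, and so on. Any deviation drops to the rejecting sink s5. Once s4 is reached the prefix is confirmed and every continuation is accepted.
With 6 states:
        0   1  
>  s0   s5  s1 
   s1   s2  s5 
   s2   s3  s5 
   s3   s5  s4 
 * s4   s4  s4 
   s5   s5  s5 
(> = start, * = accepting)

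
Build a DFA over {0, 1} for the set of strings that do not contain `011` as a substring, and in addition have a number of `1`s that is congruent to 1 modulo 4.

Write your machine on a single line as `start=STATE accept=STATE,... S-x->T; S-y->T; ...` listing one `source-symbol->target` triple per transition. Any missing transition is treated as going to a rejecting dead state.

start=S0; accept=S2,S3,S4; S0-0->S1; S0-1->S2; S1-0->S1; S1-1->S3; S2-0->S4; S2-1->S5; S3-0->S4; S3-1->S6; S4-0->S4; S4-1->S7; S5-0->S8; S5-1->S9; S6-0->S6; S6-1->S6; S7-0->S8; S7-1->S6; S8-0->S8; S8-1->S10; S9-0->S11; S9-1->S0; S10-0->S11; S10-1->S6; S11-0->S11; S11-1->S12; S12-0->S1; S12-1->S6

Handle the two conditions separately and then intersect. The first has 4 states tracking partial matches of the forbidden pattern `011`; the second has 4 states tracking the count of `1`s modulo 4. A product state is a pair (one from each), accepting exactly when both do. Equivalent product states are then merged.
A 13-state machine:
          0    1  
>  S0     S1   S2 
   S1     S1   S3 
 * S2     S4   S5 
 * S3     S4   S6 
 * S4     S4   S7 
   S5     S8   S9 
   S6     S6   S6 
   S7     S8   S6 
   S8     S8  S10 
   S9    S11   S0 
   S10   S11   S6 
   S11   S11  S12 
   S12    S1   S6 
(> = start, * = accepting)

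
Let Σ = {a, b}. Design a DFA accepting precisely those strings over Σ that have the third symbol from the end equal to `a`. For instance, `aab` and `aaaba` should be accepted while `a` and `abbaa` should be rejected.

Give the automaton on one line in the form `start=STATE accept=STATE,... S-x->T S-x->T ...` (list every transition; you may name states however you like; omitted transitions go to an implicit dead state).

A DFA must remember the last 3 symbols (since which symbol is third-to-last isn't known until the input ends). Use one state per possible window of the last ≤3 symbols; accept from those whose window starts with `a`.
A 15-state machine:
          a    b  
>  S0     S1   S2 
   S1     S3   S4 
   S2     S5   S6 
   S3     S7   S8 
   S4     S9  S10 
   S5    S11  S12 
   S6    S13  S14 
 * S7     S7   S8 
 * S8     S9  S10 
 * S9    S11  S12 
 * S10   S13  S14 
   S11    S7   S8 
   S12    S9  S10 
   S13   S11  S12 
   S14   S13  S14 
(> = start, * = accepting)

start=S0 accept=S7,S8,S9,S10 S0-a->S1 S0-b->S2 S1-a->S3 S1-b->S4 S2-a->S5 S2-b->S6 S3-a->S7 S3-b->S8 S4-a->S9 S4-b->S10 S5-a->S11 S5-b->S12 S6-a->S13 S6-b->S14 S7-a->S7 S7-b->S8 S8-a->S9 S8-b->S10 S9-a->S11 S9-b->S12 S10-a->S13 S10-b->S14 S11-a->S7 S11-b->S8 S12-a->S9 S12-b->S10 S13-a->S11 S13-b->S12 S14-a->S13 S14-b->S14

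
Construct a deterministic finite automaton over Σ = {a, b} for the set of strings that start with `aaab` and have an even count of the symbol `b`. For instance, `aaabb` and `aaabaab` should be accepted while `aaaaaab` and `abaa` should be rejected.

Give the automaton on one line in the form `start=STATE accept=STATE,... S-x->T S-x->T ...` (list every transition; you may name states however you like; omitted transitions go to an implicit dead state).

start=q0 accept=q6 q0-a->q1 q0-b->q2 q1-a->q3 q1-b->q2 q2-a->q2 q2-b->q2 q3-a->q4 q3-b->q2 q4-a->q2 q4-b->q5 q5-a->q5 q5-b->q6 q6-a->q6 q6-b->q5

Handle the two conditions separately and then intersect. The first has 6 states tracking whether the input so far still matches the prefix `aaab`; the second has 2 states tracking the count of `b`s modulo 2. A product state is a pair (one from each), accepting exactly when both do. Equivalent product states are then merged.
        a   b  
>  q0   q1  q2 
   q1   q3  q2 
   q2   q2  q2 
   q3   q4  q2 
   q4   q2  q5 
   q5   q5  q6 
 * q6   q6  q5 
(> = start, * = accepting)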